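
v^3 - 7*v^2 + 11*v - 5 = (v - 5)*(v - 1)^2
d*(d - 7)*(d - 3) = d^3 - 10*d^2 + 21*d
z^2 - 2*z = z*(z - 2)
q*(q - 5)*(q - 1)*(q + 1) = q^4 - 5*q^3 - q^2 + 5*q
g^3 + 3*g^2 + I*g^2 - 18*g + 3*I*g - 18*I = (g - 3)*(g + 6)*(g + I)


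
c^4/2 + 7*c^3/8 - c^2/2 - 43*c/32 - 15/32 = (c/2 + 1/2)*(c - 5/4)*(c + 1/2)*(c + 3/2)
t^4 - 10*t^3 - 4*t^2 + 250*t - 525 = (t - 7)*(t - 5)*(t - 3)*(t + 5)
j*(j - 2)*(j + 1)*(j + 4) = j^4 + 3*j^3 - 6*j^2 - 8*j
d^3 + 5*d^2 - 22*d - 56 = (d - 4)*(d + 2)*(d + 7)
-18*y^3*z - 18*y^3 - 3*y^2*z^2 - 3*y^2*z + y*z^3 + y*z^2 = (-6*y + z)*(3*y + z)*(y*z + y)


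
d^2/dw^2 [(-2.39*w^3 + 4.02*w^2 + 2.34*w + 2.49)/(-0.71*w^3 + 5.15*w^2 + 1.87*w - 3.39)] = (13.425106*w^6 + 11.9616540000002*w^5 - 64.7792640000001*w^4 + 328.392388*w^3 - 820.829142*w^2 - 188.24121*w - 226.4223)/(0.357911*w^9 - 7.788345*w^8 + 53.664924*w^7 - 90.438248*w^6 - 215.716038*w^5 + 188.701302*w^4 + 213.82334*w^3 - 141.989472*w^2 - 64.470681*w + 38.958219)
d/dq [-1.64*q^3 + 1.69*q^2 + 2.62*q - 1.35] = -4.92*q^2 + 3.38*q + 2.62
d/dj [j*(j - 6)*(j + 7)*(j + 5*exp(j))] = 5*j^3*exp(j) + 4*j^3 + 20*j^2*exp(j) + 3*j^2 - 200*j*exp(j) - 84*j - 210*exp(j)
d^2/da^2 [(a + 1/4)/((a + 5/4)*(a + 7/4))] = 128*(64*a^3 + 48*a^2 - 276*a - 311)/(4096*a^6 + 36864*a^5 + 137472*a^4 + 271872*a^3 + 300720*a^2 + 176400*a + 42875)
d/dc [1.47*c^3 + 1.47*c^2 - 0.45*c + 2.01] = 4.41*c^2 + 2.94*c - 0.45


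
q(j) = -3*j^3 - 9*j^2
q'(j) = -9*j^2 - 18*j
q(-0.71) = -3.46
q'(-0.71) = 8.24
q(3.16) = -184.53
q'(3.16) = -146.75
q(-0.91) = -5.19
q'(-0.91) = 8.93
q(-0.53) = -2.08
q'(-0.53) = 7.01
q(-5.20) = 178.46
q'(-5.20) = -149.76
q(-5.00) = 150.00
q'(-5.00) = -135.00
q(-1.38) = -9.26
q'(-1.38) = 7.70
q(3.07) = -171.63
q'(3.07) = -140.08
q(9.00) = -2916.00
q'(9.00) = -891.00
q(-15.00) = 8100.00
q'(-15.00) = -1755.00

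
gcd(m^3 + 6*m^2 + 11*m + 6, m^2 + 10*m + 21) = m + 3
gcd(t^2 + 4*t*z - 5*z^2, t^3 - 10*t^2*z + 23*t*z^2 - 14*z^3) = -t + z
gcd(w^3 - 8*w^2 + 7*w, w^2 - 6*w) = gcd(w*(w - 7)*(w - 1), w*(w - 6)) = w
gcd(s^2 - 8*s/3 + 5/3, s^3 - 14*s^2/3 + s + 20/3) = s - 5/3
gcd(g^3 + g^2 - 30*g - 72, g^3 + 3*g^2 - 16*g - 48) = g^2 + 7*g + 12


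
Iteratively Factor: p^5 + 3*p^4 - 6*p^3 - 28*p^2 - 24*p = (p + 2)*(p^4 + p^3 - 8*p^2 - 12*p) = p*(p + 2)*(p^3 + p^2 - 8*p - 12) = p*(p - 3)*(p + 2)*(p^2 + 4*p + 4) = p*(p - 3)*(p + 2)^2*(p + 2)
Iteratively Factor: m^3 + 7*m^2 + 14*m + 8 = (m + 1)*(m^2 + 6*m + 8) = (m + 1)*(m + 4)*(m + 2)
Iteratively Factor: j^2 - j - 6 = (j - 3)*(j + 2)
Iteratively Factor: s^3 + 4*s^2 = (s)*(s^2 + 4*s) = s*(s + 4)*(s)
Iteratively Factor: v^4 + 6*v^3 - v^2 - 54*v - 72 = (v + 3)*(v^3 + 3*v^2 - 10*v - 24) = (v + 2)*(v + 3)*(v^2 + v - 12) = (v - 3)*(v + 2)*(v + 3)*(v + 4)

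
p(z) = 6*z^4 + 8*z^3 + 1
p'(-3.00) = -432.00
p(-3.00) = 271.00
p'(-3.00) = -432.00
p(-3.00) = 271.00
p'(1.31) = 95.14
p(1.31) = 36.65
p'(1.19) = 74.43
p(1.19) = 26.51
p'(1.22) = 79.30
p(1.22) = 28.82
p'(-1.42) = -20.33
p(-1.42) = 2.49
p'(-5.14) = -2625.05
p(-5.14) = 3102.60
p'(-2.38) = -187.60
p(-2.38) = 85.66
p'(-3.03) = -447.29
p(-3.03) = 284.19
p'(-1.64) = -41.31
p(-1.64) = 9.12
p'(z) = 24*z^3 + 24*z^2 = 24*z^2*(z + 1)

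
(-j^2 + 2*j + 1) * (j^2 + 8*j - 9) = -j^4 - 6*j^3 + 26*j^2 - 10*j - 9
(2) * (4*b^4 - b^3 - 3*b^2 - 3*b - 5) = 8*b^4 - 2*b^3 - 6*b^2 - 6*b - 10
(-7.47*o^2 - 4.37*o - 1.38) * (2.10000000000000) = -15.687*o^2 - 9.177*o - 2.898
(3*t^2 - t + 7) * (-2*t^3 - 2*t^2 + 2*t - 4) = -6*t^5 - 4*t^4 - 6*t^3 - 28*t^2 + 18*t - 28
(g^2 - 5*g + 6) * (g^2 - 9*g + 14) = g^4 - 14*g^3 + 65*g^2 - 124*g + 84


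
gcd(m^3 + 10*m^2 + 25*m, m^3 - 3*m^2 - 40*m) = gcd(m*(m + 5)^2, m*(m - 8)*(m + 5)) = m^2 + 5*m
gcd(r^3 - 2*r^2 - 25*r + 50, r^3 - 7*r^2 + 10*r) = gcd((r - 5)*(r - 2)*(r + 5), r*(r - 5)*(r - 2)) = r^2 - 7*r + 10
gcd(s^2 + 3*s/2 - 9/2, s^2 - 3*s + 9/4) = s - 3/2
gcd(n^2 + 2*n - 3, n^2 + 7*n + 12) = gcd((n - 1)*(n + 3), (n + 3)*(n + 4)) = n + 3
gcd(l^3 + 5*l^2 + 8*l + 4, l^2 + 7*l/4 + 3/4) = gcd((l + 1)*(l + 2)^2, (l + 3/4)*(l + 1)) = l + 1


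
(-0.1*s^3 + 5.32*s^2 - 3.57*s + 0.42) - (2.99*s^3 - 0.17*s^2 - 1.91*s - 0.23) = -3.09*s^3 + 5.49*s^2 - 1.66*s + 0.65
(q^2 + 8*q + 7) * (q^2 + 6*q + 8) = q^4 + 14*q^3 + 63*q^2 + 106*q + 56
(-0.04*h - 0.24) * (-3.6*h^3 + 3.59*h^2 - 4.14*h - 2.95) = 0.144*h^4 + 0.7204*h^3 - 0.696*h^2 + 1.1116*h + 0.708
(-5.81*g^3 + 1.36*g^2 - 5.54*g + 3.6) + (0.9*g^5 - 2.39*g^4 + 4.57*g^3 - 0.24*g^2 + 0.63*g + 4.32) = 0.9*g^5 - 2.39*g^4 - 1.24*g^3 + 1.12*g^2 - 4.91*g + 7.92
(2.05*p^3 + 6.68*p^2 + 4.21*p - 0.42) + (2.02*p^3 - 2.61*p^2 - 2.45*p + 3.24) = 4.07*p^3 + 4.07*p^2 + 1.76*p + 2.82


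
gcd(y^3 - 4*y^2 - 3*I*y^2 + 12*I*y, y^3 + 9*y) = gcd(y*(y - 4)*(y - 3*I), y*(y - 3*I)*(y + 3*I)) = y^2 - 3*I*y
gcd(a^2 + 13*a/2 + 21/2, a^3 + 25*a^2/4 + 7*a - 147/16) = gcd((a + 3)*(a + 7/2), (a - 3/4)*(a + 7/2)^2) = a + 7/2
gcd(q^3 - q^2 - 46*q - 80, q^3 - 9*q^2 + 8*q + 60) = q + 2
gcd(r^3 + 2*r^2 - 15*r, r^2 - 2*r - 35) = r + 5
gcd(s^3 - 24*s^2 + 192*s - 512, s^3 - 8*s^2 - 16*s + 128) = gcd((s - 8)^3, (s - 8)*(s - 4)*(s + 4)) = s - 8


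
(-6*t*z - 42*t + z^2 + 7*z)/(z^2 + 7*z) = (-6*t + z)/z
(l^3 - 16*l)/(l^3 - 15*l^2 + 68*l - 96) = l*(l + 4)/(l^2 - 11*l + 24)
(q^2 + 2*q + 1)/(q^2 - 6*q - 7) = (q + 1)/(q - 7)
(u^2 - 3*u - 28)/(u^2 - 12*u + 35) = (u + 4)/(u - 5)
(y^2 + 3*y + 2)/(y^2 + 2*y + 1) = (y + 2)/(y + 1)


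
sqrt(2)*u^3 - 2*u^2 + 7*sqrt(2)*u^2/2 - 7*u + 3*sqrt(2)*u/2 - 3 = (u + 3)*(u - sqrt(2))*(sqrt(2)*u + sqrt(2)/2)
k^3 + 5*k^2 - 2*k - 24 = (k - 2)*(k + 3)*(k + 4)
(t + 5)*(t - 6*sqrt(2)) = t^2 - 6*sqrt(2)*t + 5*t - 30*sqrt(2)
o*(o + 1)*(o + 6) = o^3 + 7*o^2 + 6*o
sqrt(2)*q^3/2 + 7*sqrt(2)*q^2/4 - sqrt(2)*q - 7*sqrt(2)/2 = (q + 7/2)*(q - sqrt(2))*(sqrt(2)*q/2 + 1)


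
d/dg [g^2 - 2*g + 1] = 2*g - 2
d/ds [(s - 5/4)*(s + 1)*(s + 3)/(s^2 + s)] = 1 + 15/(4*s^2)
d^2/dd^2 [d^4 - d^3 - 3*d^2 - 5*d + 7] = 12*d^2 - 6*d - 6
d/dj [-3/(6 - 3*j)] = -1/(j - 2)^2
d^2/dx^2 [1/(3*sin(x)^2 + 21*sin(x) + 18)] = (-4*sin(x)^3 - 17*sin(x)^2 - 2*sin(x) + 86)/(3*(sin(x) + 1)^2*(sin(x) + 6)^3)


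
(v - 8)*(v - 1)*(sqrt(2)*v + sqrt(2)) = sqrt(2)*v^3 - 8*sqrt(2)*v^2 - sqrt(2)*v + 8*sqrt(2)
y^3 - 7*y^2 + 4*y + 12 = (y - 6)*(y - 2)*(y + 1)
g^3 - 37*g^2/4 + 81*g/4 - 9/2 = (g - 6)*(g - 3)*(g - 1/4)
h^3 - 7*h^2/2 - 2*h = h*(h - 4)*(h + 1/2)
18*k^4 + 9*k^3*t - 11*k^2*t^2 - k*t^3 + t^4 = (-3*k + t)*(-2*k + t)*(k + t)*(3*k + t)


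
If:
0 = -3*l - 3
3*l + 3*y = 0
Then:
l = -1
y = 1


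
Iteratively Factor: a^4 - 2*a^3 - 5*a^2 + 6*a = (a + 2)*(a^3 - 4*a^2 + 3*a) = a*(a + 2)*(a^2 - 4*a + 3) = a*(a - 3)*(a + 2)*(a - 1)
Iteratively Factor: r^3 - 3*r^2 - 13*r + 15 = (r - 5)*(r^2 + 2*r - 3) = (r - 5)*(r - 1)*(r + 3)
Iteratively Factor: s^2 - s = (s - 1)*(s)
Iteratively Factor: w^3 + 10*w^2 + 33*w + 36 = (w + 3)*(w^2 + 7*w + 12) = (w + 3)^2*(w + 4)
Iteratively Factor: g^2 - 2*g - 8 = (g - 4)*(g + 2)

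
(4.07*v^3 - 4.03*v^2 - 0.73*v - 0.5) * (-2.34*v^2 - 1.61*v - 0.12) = -9.5238*v^5 + 2.8775*v^4 + 7.7081*v^3 + 2.8289*v^2 + 0.8926*v + 0.06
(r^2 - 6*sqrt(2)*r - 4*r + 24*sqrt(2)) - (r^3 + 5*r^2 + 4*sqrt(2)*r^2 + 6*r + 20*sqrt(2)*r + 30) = -r^3 - 4*sqrt(2)*r^2 - 4*r^2 - 26*sqrt(2)*r - 10*r - 30 + 24*sqrt(2)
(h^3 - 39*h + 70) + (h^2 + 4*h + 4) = h^3 + h^2 - 35*h + 74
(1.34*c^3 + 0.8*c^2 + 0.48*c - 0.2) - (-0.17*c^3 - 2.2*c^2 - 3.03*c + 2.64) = 1.51*c^3 + 3.0*c^2 + 3.51*c - 2.84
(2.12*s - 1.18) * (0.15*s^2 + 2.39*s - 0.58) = 0.318*s^3 + 4.8898*s^2 - 4.0498*s + 0.6844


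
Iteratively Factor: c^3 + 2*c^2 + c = (c + 1)*(c^2 + c) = (c + 1)^2*(c)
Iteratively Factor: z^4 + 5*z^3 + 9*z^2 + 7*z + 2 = (z + 1)*(z^3 + 4*z^2 + 5*z + 2) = (z + 1)*(z + 2)*(z^2 + 2*z + 1) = (z + 1)^2*(z + 2)*(z + 1)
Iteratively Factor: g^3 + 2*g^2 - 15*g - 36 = (g + 3)*(g^2 - g - 12) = (g - 4)*(g + 3)*(g + 3)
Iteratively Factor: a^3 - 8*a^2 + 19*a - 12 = (a - 1)*(a^2 - 7*a + 12) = (a - 3)*(a - 1)*(a - 4)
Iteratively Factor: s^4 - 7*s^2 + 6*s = (s - 1)*(s^3 + s^2 - 6*s) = (s - 2)*(s - 1)*(s^2 + 3*s) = (s - 2)*(s - 1)*(s + 3)*(s)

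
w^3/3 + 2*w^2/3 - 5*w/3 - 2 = (w/3 + 1/3)*(w - 2)*(w + 3)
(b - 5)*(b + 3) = b^2 - 2*b - 15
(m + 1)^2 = m^2 + 2*m + 1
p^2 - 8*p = p*(p - 8)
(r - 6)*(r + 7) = r^2 + r - 42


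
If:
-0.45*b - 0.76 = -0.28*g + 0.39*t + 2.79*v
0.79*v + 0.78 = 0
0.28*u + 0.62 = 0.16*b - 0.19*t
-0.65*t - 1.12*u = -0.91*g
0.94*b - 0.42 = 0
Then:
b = 0.45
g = -2.73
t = 2.64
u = -3.75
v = -0.99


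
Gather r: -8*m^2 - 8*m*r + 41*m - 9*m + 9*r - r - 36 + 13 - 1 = -8*m^2 + 32*m + r*(8 - 8*m) - 24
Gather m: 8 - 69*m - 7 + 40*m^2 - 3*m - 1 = 40*m^2 - 72*m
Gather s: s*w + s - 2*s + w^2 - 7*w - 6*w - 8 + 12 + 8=s*(w - 1) + w^2 - 13*w + 12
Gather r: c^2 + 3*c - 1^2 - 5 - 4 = c^2 + 3*c - 10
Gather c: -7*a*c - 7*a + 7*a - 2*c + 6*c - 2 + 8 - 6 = c*(4 - 7*a)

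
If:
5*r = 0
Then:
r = 0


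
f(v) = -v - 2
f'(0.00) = -1.00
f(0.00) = -2.00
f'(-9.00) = -1.00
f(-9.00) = 7.00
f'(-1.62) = -1.00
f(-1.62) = -0.38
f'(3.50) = -1.00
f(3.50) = -5.50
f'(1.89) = -1.00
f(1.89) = -3.89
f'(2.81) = -1.00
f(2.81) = -4.81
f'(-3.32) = -1.00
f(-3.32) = 1.32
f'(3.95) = -1.00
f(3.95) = -5.95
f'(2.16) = -1.00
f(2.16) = -4.16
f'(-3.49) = -1.00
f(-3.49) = 1.49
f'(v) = -1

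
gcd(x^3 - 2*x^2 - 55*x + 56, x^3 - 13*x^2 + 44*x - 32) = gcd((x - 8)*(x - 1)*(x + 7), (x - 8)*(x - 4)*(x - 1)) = x^2 - 9*x + 8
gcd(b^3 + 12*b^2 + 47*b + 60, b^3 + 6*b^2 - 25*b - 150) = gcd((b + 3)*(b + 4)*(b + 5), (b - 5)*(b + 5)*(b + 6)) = b + 5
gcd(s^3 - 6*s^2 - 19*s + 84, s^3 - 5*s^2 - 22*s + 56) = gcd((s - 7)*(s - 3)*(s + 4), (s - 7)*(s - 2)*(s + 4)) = s^2 - 3*s - 28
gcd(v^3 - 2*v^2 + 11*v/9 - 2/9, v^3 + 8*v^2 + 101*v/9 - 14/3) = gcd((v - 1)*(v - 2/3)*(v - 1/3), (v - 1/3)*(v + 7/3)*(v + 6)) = v - 1/3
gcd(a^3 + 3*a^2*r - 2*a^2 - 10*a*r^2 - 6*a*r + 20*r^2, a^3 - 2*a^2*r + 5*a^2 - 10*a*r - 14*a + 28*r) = -a^2 + 2*a*r + 2*a - 4*r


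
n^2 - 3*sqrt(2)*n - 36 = (n - 6*sqrt(2))*(n + 3*sqrt(2))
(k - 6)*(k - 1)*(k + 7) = k^3 - 43*k + 42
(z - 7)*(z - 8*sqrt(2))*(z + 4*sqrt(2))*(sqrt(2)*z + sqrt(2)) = sqrt(2)*z^4 - 6*sqrt(2)*z^3 - 8*z^3 - 71*sqrt(2)*z^2 + 48*z^2 + 56*z + 384*sqrt(2)*z + 448*sqrt(2)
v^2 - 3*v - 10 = (v - 5)*(v + 2)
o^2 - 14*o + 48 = (o - 8)*(o - 6)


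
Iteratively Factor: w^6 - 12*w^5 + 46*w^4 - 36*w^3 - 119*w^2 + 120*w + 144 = (w + 1)*(w^5 - 13*w^4 + 59*w^3 - 95*w^2 - 24*w + 144) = (w - 4)*(w + 1)*(w^4 - 9*w^3 + 23*w^2 - 3*w - 36) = (w - 4)*(w + 1)^2*(w^3 - 10*w^2 + 33*w - 36) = (w - 4)^2*(w + 1)^2*(w^2 - 6*w + 9) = (w - 4)^2*(w - 3)*(w + 1)^2*(w - 3)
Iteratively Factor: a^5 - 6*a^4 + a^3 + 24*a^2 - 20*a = (a - 2)*(a^4 - 4*a^3 - 7*a^2 + 10*a) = (a - 2)*(a - 1)*(a^3 - 3*a^2 - 10*a) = (a - 5)*(a - 2)*(a - 1)*(a^2 + 2*a) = (a - 5)*(a - 2)*(a - 1)*(a + 2)*(a)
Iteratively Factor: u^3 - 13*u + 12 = (u - 3)*(u^2 + 3*u - 4) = (u - 3)*(u + 4)*(u - 1)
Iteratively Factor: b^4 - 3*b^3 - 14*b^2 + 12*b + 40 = (b + 2)*(b^3 - 5*b^2 - 4*b + 20) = (b + 2)^2*(b^2 - 7*b + 10) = (b - 2)*(b + 2)^2*(b - 5)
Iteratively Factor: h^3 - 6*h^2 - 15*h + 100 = (h - 5)*(h^2 - h - 20) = (h - 5)^2*(h + 4)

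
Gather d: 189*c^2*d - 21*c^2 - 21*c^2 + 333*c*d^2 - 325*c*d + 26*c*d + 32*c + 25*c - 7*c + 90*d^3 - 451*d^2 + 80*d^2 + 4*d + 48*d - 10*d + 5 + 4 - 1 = -42*c^2 + 50*c + 90*d^3 + d^2*(333*c - 371) + d*(189*c^2 - 299*c + 42) + 8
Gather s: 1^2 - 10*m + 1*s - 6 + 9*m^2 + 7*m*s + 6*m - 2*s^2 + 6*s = 9*m^2 - 4*m - 2*s^2 + s*(7*m + 7) - 5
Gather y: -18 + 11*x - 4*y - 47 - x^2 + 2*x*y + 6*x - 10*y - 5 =-x^2 + 17*x + y*(2*x - 14) - 70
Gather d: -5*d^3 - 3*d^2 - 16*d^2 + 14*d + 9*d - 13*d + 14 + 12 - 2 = -5*d^3 - 19*d^2 + 10*d + 24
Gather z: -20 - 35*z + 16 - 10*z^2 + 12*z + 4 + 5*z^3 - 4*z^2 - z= 5*z^3 - 14*z^2 - 24*z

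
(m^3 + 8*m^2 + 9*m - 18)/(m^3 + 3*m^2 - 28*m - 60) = (m^2 + 2*m - 3)/(m^2 - 3*m - 10)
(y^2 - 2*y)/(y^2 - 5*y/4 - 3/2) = 4*y/(4*y + 3)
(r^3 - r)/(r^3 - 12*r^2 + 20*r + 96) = (r^3 - r)/(r^3 - 12*r^2 + 20*r + 96)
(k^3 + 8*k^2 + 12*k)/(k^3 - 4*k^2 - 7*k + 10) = k*(k + 6)/(k^2 - 6*k + 5)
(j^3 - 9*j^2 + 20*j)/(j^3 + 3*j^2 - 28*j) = (j - 5)/(j + 7)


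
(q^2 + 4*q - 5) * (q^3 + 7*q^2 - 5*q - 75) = q^5 + 11*q^4 + 18*q^3 - 130*q^2 - 275*q + 375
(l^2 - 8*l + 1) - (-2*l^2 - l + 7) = 3*l^2 - 7*l - 6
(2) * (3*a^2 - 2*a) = 6*a^2 - 4*a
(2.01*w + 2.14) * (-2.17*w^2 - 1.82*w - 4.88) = -4.3617*w^3 - 8.302*w^2 - 13.7036*w - 10.4432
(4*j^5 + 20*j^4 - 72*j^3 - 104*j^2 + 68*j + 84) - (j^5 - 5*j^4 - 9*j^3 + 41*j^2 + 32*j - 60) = 3*j^5 + 25*j^4 - 63*j^3 - 145*j^2 + 36*j + 144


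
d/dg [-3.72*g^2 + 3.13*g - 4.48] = 3.13 - 7.44*g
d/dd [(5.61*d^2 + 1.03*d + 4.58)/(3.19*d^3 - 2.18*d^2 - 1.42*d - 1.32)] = (-17.8959*d^4 - 6.5714*d^3 - 49.5514*d^2 + 5.1584*d + 5.144)/(10.1761*d^6 - 13.9084*d^5 - 4.3072*d^4 - 2.2304*d^3 + 7.7716*d^2 + 3.7488*d + 1.7424)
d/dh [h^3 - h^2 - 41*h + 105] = 3*h^2 - 2*h - 41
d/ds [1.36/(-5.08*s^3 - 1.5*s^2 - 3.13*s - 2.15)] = (20.7264*s^2 + 4.08*s + 4.2568)/(5.08*s^3 + 1.5*s^2 + 3.13*s + 2.15)^2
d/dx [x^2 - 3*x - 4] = 2*x - 3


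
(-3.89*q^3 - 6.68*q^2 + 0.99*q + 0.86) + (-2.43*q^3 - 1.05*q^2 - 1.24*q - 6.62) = -6.32*q^3 - 7.73*q^2 - 0.25*q - 5.76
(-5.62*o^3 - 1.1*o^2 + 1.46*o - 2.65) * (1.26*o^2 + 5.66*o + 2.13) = -7.0812*o^5 - 33.1952*o^4 - 16.357*o^3 + 2.5816*o^2 - 11.8892*o - 5.6445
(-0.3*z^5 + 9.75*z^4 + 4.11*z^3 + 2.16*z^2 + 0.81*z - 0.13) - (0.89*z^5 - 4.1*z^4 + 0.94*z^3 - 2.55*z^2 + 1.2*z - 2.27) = -1.19*z^5 + 13.85*z^4 + 3.17*z^3 + 4.71*z^2 - 0.39*z + 2.14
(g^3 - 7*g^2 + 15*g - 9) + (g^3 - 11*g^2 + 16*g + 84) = 2*g^3 - 18*g^2 + 31*g + 75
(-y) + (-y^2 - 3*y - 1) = -y^2 - 4*y - 1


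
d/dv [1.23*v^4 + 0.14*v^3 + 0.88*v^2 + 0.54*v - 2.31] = 4.92*v^3 + 0.42*v^2 + 1.76*v + 0.54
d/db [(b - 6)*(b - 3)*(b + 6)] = 3*b^2 - 6*b - 36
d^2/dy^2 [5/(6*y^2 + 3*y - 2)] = 30*(-12*y^2 - 6*y + 3*(4*y + 1)^2 + 4)/(6*y^2 + 3*y - 2)^3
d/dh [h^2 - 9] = 2*h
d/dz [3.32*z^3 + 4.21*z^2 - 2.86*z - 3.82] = 9.96*z^2 + 8.42*z - 2.86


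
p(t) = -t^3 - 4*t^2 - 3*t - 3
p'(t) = -3*t^2 - 8*t - 3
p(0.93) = -10.05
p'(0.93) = -13.03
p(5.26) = -274.98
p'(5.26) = -128.08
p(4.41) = -179.79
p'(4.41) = -96.62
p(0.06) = -3.19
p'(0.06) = -3.49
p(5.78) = -347.07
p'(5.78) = -149.47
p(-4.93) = 34.39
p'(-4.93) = -36.47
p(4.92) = -233.68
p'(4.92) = -114.98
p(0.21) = -3.82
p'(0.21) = -4.81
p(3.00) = -75.00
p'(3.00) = -54.00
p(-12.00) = 1185.00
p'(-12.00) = -339.00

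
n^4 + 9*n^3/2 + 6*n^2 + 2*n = n*(n + 1/2)*(n + 2)^2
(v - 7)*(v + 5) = v^2 - 2*v - 35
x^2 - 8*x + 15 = (x - 5)*(x - 3)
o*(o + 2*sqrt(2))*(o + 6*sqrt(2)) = o^3 + 8*sqrt(2)*o^2 + 24*o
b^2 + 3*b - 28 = (b - 4)*(b + 7)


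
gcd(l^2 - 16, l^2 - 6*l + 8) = l - 4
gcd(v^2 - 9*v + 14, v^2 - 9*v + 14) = v^2 - 9*v + 14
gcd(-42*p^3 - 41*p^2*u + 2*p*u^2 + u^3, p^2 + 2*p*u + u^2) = p + u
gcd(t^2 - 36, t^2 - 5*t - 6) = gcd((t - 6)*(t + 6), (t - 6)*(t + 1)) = t - 6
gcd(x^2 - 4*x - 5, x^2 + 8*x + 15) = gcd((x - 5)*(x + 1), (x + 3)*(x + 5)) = 1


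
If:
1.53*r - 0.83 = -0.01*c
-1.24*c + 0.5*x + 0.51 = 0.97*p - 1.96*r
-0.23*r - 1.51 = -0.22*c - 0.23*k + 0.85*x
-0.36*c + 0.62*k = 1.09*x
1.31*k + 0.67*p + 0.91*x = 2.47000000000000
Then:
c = 5.29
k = 4.03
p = -4.93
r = 0.51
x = 0.54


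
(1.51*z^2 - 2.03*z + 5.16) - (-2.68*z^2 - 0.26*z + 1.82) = 4.19*z^2 - 1.77*z + 3.34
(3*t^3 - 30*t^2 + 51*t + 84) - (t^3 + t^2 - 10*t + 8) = 2*t^3 - 31*t^2 + 61*t + 76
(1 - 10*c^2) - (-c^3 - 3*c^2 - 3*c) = c^3 - 7*c^2 + 3*c + 1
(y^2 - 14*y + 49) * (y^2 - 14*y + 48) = y^4 - 28*y^3 + 293*y^2 - 1358*y + 2352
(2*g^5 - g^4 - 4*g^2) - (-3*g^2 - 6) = 2*g^5 - g^4 - g^2 + 6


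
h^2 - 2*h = h*(h - 2)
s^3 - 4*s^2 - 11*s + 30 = (s - 5)*(s - 2)*(s + 3)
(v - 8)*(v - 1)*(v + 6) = v^3 - 3*v^2 - 46*v + 48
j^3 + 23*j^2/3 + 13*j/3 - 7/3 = (j - 1/3)*(j + 1)*(j + 7)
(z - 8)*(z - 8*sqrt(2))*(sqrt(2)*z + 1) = sqrt(2)*z^3 - 15*z^2 - 8*sqrt(2)*z^2 - 8*sqrt(2)*z + 120*z + 64*sqrt(2)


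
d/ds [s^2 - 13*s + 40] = 2*s - 13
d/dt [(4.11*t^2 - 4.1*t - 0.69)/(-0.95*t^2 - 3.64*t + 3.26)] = (-18.8554*t^2 + 25.4862*t - 15.8776)/(0.9025*t^4 + 6.916*t^3 + 7.0556*t^2 - 23.7328*t + 10.6276)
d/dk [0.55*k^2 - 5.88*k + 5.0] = 1.1*k - 5.88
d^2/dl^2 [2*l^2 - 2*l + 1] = 4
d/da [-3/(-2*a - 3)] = -6/(2*a + 3)^2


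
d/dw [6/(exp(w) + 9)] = -6*exp(w)/(exp(w) + 9)^2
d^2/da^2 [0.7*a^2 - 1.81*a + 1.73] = 1.40000000000000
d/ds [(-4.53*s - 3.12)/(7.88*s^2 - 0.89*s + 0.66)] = (35.6964*s^2 + 49.1712*s - 5.7666)/(62.0944*s^4 - 14.0264*s^3 + 11.1937*s^2 - 1.1748*s + 0.4356)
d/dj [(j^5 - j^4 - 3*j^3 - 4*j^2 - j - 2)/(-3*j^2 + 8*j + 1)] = (-9*j^6 + 38*j^5 - 10*j^4 - 52*j^3 - 44*j^2 - 20*j + 15)/(9*j^4 - 48*j^3 + 58*j^2 + 16*j + 1)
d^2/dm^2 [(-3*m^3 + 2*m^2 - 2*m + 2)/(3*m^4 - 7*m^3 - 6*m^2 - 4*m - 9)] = 2*(-27*m^9 + 54*m^8 - 396*m^7 + 524*m^6 - 1392*m^5 + 1554*m^4 - 748*m^3 + 816*m^2 - 639*m + 158)/(27*m^12 - 189*m^11 + 279*m^10 + 305*m^9 - 297*m^8 + 222*m^7 - 1431*m^6 - 2388*m^5 - 2043*m^4 - 3061*m^3 - 1890*m^2 - 972*m - 729)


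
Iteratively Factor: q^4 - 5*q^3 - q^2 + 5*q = (q - 5)*(q^3 - q) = q*(q - 5)*(q^2 - 1) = q*(q - 5)*(q + 1)*(q - 1)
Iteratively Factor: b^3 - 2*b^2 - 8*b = (b - 4)*(b^2 + 2*b) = b*(b - 4)*(b + 2)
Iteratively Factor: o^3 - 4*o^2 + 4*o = (o - 2)*(o^2 - 2*o) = (o - 2)^2*(o)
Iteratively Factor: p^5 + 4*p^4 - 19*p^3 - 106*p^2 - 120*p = (p + 4)*(p^4 - 19*p^2 - 30*p) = (p + 3)*(p + 4)*(p^3 - 3*p^2 - 10*p) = (p - 5)*(p + 3)*(p + 4)*(p^2 + 2*p) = (p - 5)*(p + 2)*(p + 3)*(p + 4)*(p)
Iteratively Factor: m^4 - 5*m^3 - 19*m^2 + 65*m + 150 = (m - 5)*(m^3 - 19*m - 30) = (m - 5)^2*(m^2 + 5*m + 6) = (m - 5)^2*(m + 3)*(m + 2)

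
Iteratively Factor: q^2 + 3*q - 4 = (q - 1)*(q + 4)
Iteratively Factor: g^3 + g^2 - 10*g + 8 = (g - 2)*(g^2 + 3*g - 4) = (g - 2)*(g + 4)*(g - 1)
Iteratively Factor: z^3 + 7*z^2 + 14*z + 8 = (z + 2)*(z^2 + 5*z + 4) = (z + 2)*(z + 4)*(z + 1)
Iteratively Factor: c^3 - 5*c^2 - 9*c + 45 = (c + 3)*(c^2 - 8*c + 15) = (c - 5)*(c + 3)*(c - 3)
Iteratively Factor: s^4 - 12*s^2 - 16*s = (s + 2)*(s^3 - 2*s^2 - 8*s) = (s + 2)^2*(s^2 - 4*s) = s*(s + 2)^2*(s - 4)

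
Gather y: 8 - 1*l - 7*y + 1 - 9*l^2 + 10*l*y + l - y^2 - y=-9*l^2 - y^2 + y*(10*l - 8) + 9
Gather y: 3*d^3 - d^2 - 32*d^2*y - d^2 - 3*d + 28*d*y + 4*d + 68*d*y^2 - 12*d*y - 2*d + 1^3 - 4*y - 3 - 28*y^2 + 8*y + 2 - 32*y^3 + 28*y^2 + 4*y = 3*d^3 - 2*d^2 + 68*d*y^2 - d - 32*y^3 + y*(-32*d^2 + 16*d + 8)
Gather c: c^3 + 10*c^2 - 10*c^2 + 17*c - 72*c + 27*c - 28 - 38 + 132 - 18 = c^3 - 28*c + 48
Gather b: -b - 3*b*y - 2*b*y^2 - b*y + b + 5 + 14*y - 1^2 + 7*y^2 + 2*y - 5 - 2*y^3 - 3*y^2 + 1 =b*(-2*y^2 - 4*y) - 2*y^3 + 4*y^2 + 16*y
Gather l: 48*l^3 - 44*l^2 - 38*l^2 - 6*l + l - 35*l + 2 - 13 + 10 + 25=48*l^3 - 82*l^2 - 40*l + 24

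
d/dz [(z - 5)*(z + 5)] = 2*z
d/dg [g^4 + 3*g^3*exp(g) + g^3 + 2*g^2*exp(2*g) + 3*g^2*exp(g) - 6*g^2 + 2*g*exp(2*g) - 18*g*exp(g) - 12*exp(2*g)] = 3*g^3*exp(g) + 4*g^3 + 4*g^2*exp(2*g) + 12*g^2*exp(g) + 3*g^2 + 8*g*exp(2*g) - 12*g*exp(g) - 12*g - 22*exp(2*g) - 18*exp(g)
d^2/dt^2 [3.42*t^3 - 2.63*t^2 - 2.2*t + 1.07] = 20.52*t - 5.26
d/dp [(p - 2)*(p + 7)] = 2*p + 5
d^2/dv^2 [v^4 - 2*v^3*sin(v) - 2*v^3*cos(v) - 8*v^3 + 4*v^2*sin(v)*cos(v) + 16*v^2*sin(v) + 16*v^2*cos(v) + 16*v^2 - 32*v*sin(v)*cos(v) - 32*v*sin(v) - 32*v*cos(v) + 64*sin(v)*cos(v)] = 2*sqrt(2)*v^3*sin(v + pi/4) - 4*v^2*sin(v) - 8*v^2*sin(2*v) - 28*v^2*cos(v) + 12*v^2 - 44*v*sin(v) + 64*v*sin(2*v) + 84*v*cos(v) + 16*v*cos(2*v) - 48*v + 96*sin(v) - 124*sin(2*v) - 32*cos(v) - 64*cos(2*v) + 32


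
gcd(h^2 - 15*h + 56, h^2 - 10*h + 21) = h - 7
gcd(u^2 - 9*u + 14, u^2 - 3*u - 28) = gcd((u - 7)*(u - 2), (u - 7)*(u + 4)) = u - 7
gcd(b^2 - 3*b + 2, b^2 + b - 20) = 1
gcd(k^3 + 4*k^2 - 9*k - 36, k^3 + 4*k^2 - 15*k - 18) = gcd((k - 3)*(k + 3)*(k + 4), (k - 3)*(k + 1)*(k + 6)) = k - 3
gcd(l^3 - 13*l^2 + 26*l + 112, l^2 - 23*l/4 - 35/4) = l - 7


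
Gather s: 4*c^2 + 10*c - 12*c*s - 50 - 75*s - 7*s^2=4*c^2 + 10*c - 7*s^2 + s*(-12*c - 75) - 50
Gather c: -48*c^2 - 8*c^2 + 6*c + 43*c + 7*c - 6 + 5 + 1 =-56*c^2 + 56*c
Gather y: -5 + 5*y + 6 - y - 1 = 4*y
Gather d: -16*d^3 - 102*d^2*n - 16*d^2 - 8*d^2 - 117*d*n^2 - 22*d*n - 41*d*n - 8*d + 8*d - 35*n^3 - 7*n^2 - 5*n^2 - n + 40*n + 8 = -16*d^3 + d^2*(-102*n - 24) + d*(-117*n^2 - 63*n) - 35*n^3 - 12*n^2 + 39*n + 8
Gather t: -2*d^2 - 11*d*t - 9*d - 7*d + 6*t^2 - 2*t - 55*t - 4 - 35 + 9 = -2*d^2 - 16*d + 6*t^2 + t*(-11*d - 57) - 30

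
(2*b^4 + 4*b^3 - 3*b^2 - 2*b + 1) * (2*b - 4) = 4*b^5 - 22*b^3 + 8*b^2 + 10*b - 4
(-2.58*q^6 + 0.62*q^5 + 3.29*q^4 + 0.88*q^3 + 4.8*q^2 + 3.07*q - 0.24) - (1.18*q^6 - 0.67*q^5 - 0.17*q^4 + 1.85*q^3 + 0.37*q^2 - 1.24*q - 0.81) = -3.76*q^6 + 1.29*q^5 + 3.46*q^4 - 0.97*q^3 + 4.43*q^2 + 4.31*q + 0.57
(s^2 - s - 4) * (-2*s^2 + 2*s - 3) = -2*s^4 + 4*s^3 + 3*s^2 - 5*s + 12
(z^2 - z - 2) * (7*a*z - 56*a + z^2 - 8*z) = 7*a*z^3 - 63*a*z^2 + 42*a*z + 112*a + z^4 - 9*z^3 + 6*z^2 + 16*z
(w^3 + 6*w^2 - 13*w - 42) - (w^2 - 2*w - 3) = w^3 + 5*w^2 - 11*w - 39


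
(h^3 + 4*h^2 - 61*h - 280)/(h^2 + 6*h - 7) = (h^2 - 3*h - 40)/(h - 1)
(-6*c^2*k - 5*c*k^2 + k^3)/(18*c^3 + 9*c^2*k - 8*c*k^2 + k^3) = -k/(3*c - k)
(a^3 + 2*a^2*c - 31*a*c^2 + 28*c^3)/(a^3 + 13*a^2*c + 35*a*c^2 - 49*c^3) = (a - 4*c)/(a + 7*c)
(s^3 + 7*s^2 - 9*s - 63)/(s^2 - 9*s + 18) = (s^2 + 10*s + 21)/(s - 6)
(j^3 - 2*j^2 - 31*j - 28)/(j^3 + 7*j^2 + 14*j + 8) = (j - 7)/(j + 2)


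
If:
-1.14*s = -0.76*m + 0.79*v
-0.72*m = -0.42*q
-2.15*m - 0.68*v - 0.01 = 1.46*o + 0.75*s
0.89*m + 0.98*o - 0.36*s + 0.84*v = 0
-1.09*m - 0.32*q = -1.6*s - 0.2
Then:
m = 0.10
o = -0.21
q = 0.18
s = -0.02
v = 0.13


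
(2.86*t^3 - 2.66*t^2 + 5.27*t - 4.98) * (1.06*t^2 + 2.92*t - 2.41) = 3.0316*t^5 + 5.5316*t^4 - 9.0736*t^3 + 16.5202*t^2 - 27.2423*t + 12.0018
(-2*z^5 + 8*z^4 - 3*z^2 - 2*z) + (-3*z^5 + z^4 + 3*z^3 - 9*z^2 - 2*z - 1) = -5*z^5 + 9*z^4 + 3*z^3 - 12*z^2 - 4*z - 1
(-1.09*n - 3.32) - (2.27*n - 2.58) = -3.36*n - 0.74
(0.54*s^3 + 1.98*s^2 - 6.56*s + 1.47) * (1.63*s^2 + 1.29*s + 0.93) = 0.8802*s^5 + 3.924*s^4 - 7.6364*s^3 - 4.2249*s^2 - 4.2045*s + 1.3671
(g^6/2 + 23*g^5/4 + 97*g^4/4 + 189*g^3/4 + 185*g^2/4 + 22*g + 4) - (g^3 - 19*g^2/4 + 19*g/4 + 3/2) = g^6/2 + 23*g^5/4 + 97*g^4/4 + 185*g^3/4 + 51*g^2 + 69*g/4 + 5/2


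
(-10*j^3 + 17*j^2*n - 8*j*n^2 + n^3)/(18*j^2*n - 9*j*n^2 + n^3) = (-10*j^3 + 17*j^2*n - 8*j*n^2 + n^3)/(n*(18*j^2 - 9*j*n + n^2))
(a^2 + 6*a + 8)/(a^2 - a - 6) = (a + 4)/(a - 3)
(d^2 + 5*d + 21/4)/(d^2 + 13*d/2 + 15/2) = (d + 7/2)/(d + 5)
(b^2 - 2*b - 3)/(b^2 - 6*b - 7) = (b - 3)/(b - 7)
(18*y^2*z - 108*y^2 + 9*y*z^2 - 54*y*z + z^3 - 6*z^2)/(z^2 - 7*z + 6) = (18*y^2 + 9*y*z + z^2)/(z - 1)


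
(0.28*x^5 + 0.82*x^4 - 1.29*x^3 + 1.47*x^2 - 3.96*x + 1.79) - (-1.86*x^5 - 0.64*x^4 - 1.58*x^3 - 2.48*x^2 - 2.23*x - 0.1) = 2.14*x^5 + 1.46*x^4 + 0.29*x^3 + 3.95*x^2 - 1.73*x + 1.89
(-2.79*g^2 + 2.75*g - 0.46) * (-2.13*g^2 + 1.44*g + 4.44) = 5.9427*g^4 - 9.8751*g^3 - 7.4478*g^2 + 11.5476*g - 2.0424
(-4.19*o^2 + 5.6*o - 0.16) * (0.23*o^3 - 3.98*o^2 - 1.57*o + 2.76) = -0.9637*o^5 + 17.9642*o^4 - 15.7465*o^3 - 19.7196*o^2 + 15.7072*o - 0.4416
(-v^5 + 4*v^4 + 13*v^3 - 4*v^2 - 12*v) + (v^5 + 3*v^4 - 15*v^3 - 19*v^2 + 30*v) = 7*v^4 - 2*v^3 - 23*v^2 + 18*v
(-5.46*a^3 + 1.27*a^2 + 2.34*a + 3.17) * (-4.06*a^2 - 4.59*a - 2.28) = 22.1676*a^5 + 19.9052*a^4 - 2.8809*a^3 - 26.5064*a^2 - 19.8855*a - 7.2276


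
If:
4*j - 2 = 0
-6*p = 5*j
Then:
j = 1/2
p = -5/12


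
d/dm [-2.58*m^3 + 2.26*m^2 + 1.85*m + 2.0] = -7.74*m^2 + 4.52*m + 1.85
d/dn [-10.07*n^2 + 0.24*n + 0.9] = 0.24 - 20.14*n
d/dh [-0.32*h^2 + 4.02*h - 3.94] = 4.02 - 0.64*h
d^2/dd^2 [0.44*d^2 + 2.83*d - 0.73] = 0.880000000000000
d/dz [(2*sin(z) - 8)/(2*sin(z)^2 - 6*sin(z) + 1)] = 2*(16*sin(z) + cos(2*z) - 24)*cos(z)/(-6*sin(z) - cos(2*z) + 2)^2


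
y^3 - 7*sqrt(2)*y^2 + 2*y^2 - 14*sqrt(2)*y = y*(y + 2)*(y - 7*sqrt(2))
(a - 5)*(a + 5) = a^2 - 25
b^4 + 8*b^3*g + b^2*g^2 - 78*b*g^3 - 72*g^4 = (b - 3*g)*(b + g)*(b + 4*g)*(b + 6*g)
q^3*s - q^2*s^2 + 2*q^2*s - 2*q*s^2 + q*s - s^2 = (q + 1)*(q - s)*(q*s + s)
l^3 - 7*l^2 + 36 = (l - 6)*(l - 3)*(l + 2)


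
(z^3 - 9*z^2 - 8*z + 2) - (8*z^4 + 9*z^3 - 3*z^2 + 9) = -8*z^4 - 8*z^3 - 6*z^2 - 8*z - 7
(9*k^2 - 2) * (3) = 27*k^2 - 6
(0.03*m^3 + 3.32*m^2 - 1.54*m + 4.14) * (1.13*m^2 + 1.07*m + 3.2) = 0.0339*m^5 + 3.7837*m^4 + 1.9082*m^3 + 13.6544*m^2 - 0.498200000000001*m + 13.248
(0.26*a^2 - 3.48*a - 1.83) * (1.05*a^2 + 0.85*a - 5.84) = 0.273*a^4 - 3.433*a^3 - 6.3979*a^2 + 18.7677*a + 10.6872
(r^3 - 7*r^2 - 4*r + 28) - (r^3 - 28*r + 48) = -7*r^2 + 24*r - 20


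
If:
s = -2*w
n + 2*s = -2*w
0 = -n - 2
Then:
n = -2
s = 2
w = -1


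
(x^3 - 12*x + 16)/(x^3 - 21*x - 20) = (-x^3 + 12*x - 16)/(-x^3 + 21*x + 20)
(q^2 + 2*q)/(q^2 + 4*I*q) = (q + 2)/(q + 4*I)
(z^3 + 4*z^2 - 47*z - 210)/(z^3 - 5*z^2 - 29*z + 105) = (z + 6)/(z - 3)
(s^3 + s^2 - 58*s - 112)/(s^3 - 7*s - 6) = (s^2 - s - 56)/(s^2 - 2*s - 3)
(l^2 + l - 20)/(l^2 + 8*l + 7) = (l^2 + l - 20)/(l^2 + 8*l + 7)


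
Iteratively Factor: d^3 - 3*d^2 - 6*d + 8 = (d - 1)*(d^2 - 2*d - 8) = (d - 1)*(d + 2)*(d - 4)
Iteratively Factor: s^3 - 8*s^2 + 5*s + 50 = (s - 5)*(s^2 - 3*s - 10) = (s - 5)*(s + 2)*(s - 5)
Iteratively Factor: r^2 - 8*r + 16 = (r - 4)*(r - 4)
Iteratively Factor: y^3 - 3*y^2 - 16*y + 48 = (y + 4)*(y^2 - 7*y + 12) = (y - 4)*(y + 4)*(y - 3)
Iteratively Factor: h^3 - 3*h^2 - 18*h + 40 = (h - 5)*(h^2 + 2*h - 8) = (h - 5)*(h - 2)*(h + 4)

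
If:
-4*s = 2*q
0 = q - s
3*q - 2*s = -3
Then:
No Solution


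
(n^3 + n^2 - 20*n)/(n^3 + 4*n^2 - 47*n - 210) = n*(n - 4)/(n^2 - n - 42)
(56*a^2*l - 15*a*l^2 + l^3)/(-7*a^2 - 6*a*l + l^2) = l*(-8*a + l)/(a + l)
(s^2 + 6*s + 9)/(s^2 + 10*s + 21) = (s + 3)/(s + 7)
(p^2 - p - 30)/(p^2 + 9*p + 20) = (p - 6)/(p + 4)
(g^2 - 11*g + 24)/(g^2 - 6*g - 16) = (g - 3)/(g + 2)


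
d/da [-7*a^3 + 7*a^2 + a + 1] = -21*a^2 + 14*a + 1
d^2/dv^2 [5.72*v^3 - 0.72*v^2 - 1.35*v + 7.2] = 34.32*v - 1.44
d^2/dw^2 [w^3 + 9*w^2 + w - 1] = 6*w + 18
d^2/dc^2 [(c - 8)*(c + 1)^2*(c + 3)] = 12*c^2 - 18*c - 66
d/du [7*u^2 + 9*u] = 14*u + 9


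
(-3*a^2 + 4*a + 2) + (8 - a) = -3*a^2 + 3*a + 10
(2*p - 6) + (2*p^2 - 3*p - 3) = 2*p^2 - p - 9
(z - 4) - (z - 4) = 0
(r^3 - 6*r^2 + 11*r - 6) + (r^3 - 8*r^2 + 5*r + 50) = 2*r^3 - 14*r^2 + 16*r + 44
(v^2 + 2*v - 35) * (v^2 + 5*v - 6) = v^4 + 7*v^3 - 31*v^2 - 187*v + 210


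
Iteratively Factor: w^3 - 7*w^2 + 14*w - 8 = (w - 2)*(w^2 - 5*w + 4) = (w - 4)*(w - 2)*(w - 1)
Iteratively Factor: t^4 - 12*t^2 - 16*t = (t)*(t^3 - 12*t - 16) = t*(t + 2)*(t^2 - 2*t - 8) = t*(t + 2)^2*(t - 4)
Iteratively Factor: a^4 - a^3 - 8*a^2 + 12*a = (a)*(a^3 - a^2 - 8*a + 12) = a*(a + 3)*(a^2 - 4*a + 4) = a*(a - 2)*(a + 3)*(a - 2)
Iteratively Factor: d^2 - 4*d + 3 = (d - 1)*(d - 3)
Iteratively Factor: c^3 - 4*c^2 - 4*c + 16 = (c - 4)*(c^2 - 4) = (c - 4)*(c + 2)*(c - 2)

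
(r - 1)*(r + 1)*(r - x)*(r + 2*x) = r^4 + r^3*x - 2*r^2*x^2 - r^2 - r*x + 2*x^2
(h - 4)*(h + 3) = h^2 - h - 12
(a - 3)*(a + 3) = a^2 - 9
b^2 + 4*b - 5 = (b - 1)*(b + 5)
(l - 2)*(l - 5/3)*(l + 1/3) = l^3 - 10*l^2/3 + 19*l/9 + 10/9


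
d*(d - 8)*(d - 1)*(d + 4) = d^4 - 5*d^3 - 28*d^2 + 32*d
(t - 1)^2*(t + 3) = t^3 + t^2 - 5*t + 3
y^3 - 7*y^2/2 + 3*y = y*(y - 2)*(y - 3/2)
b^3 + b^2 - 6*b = b*(b - 2)*(b + 3)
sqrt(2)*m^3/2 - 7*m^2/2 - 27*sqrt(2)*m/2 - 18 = (m - 6*sqrt(2))*(m + 3*sqrt(2)/2)*(sqrt(2)*m/2 + 1)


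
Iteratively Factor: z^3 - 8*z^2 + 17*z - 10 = (z - 1)*(z^2 - 7*z + 10) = (z - 5)*(z - 1)*(z - 2)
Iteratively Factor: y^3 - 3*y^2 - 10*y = (y - 5)*(y^2 + 2*y) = y*(y - 5)*(y + 2)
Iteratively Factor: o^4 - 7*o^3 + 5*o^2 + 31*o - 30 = (o - 5)*(o^3 - 2*o^2 - 5*o + 6) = (o - 5)*(o + 2)*(o^2 - 4*o + 3) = (o - 5)*(o - 3)*(o + 2)*(o - 1)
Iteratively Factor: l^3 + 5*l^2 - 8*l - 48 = (l + 4)*(l^2 + l - 12) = (l + 4)^2*(l - 3)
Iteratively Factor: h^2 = (h)*(h)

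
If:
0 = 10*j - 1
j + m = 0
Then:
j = 1/10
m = -1/10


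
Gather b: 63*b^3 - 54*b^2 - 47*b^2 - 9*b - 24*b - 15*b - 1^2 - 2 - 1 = 63*b^3 - 101*b^2 - 48*b - 4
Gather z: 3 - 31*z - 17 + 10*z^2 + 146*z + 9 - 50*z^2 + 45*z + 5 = -40*z^2 + 160*z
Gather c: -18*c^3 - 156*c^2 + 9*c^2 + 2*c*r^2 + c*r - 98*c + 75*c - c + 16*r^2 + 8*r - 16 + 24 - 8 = -18*c^3 - 147*c^2 + c*(2*r^2 + r - 24) + 16*r^2 + 8*r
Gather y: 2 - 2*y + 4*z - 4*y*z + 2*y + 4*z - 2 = -4*y*z + 8*z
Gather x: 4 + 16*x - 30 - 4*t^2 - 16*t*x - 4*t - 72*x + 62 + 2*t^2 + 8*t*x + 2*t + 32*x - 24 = -2*t^2 - 2*t + x*(-8*t - 24) + 12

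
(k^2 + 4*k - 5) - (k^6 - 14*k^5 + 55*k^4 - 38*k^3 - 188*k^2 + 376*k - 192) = -k^6 + 14*k^5 - 55*k^4 + 38*k^3 + 189*k^2 - 372*k + 187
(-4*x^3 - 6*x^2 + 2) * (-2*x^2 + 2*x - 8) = 8*x^5 + 4*x^4 + 20*x^3 + 44*x^2 + 4*x - 16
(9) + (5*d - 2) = 5*d + 7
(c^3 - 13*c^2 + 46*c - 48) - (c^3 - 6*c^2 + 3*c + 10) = -7*c^2 + 43*c - 58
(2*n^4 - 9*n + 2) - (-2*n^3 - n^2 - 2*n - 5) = 2*n^4 + 2*n^3 + n^2 - 7*n + 7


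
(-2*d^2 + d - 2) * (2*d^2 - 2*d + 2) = -4*d^4 + 6*d^3 - 10*d^2 + 6*d - 4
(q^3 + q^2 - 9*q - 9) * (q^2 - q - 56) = q^5 - 66*q^3 - 56*q^2 + 513*q + 504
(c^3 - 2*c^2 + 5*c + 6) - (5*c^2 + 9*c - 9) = c^3 - 7*c^2 - 4*c + 15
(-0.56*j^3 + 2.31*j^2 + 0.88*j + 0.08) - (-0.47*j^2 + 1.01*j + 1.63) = -0.56*j^3 + 2.78*j^2 - 0.13*j - 1.55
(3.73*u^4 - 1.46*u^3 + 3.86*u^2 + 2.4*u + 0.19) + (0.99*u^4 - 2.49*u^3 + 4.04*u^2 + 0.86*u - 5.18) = 4.72*u^4 - 3.95*u^3 + 7.9*u^2 + 3.26*u - 4.99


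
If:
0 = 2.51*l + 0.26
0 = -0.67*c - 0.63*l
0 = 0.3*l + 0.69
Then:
No Solution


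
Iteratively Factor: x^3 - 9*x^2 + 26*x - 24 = (x - 2)*(x^2 - 7*x + 12) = (x - 3)*(x - 2)*(x - 4)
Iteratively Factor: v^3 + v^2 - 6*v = (v - 2)*(v^2 + 3*v) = (v - 2)*(v + 3)*(v)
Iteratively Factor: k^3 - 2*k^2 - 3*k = (k + 1)*(k^2 - 3*k) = k*(k + 1)*(k - 3)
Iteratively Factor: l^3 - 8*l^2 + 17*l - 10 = (l - 5)*(l^2 - 3*l + 2) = (l - 5)*(l - 1)*(l - 2)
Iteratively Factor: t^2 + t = (t + 1)*(t)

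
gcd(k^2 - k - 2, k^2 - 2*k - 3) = k + 1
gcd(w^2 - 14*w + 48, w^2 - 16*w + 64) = w - 8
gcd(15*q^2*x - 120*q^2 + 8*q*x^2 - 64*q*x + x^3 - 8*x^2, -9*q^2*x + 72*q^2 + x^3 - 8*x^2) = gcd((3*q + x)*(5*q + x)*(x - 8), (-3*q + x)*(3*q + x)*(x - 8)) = 3*q*x - 24*q + x^2 - 8*x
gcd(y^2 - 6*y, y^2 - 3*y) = y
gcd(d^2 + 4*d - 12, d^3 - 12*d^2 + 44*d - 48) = d - 2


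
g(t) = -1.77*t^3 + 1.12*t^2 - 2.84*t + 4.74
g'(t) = -5.31*t^2 + 2.24*t - 2.84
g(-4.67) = 222.70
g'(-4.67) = -129.11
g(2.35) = -18.72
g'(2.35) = -26.90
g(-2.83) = 61.86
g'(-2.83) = -51.71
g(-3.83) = 131.49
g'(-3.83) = -89.31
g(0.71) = 2.65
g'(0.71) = -3.93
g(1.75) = -6.29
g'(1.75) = -15.18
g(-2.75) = 57.83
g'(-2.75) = -49.16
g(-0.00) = 4.74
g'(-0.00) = -2.84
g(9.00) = -1220.43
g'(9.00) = -412.79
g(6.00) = -354.30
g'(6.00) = -180.56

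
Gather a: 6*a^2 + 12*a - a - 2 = 6*a^2 + 11*a - 2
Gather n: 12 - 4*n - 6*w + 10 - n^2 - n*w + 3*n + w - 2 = -n^2 + n*(-w - 1) - 5*w + 20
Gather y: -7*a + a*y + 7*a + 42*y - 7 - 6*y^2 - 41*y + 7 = -6*y^2 + y*(a + 1)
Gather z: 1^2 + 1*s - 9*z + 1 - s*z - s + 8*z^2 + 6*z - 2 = 8*z^2 + z*(-s - 3)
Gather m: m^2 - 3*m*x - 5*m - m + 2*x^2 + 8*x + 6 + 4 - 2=m^2 + m*(-3*x - 6) + 2*x^2 + 8*x + 8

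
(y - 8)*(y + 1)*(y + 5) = y^3 - 2*y^2 - 43*y - 40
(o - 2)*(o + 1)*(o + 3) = o^3 + 2*o^2 - 5*o - 6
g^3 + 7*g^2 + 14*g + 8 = (g + 1)*(g + 2)*(g + 4)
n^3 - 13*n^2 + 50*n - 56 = (n - 7)*(n - 4)*(n - 2)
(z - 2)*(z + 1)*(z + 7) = z^3 + 6*z^2 - 9*z - 14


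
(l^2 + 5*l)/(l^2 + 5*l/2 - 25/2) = 2*l/(2*l - 5)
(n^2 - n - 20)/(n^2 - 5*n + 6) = (n^2 - n - 20)/(n^2 - 5*n + 6)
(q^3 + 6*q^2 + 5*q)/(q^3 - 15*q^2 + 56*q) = (q^2 + 6*q + 5)/(q^2 - 15*q + 56)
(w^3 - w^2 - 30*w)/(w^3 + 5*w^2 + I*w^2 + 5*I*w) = (w - 6)/(w + I)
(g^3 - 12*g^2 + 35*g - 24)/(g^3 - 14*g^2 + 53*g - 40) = (g - 3)/(g - 5)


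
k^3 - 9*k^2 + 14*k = k*(k - 7)*(k - 2)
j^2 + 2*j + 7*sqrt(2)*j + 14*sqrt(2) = (j + 2)*(j + 7*sqrt(2))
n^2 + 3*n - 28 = (n - 4)*(n + 7)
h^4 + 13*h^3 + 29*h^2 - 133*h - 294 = (h - 3)*(h + 2)*(h + 7)^2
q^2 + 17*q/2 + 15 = (q + 5/2)*(q + 6)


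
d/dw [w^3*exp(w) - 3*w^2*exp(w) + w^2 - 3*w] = w^3*exp(w) - 6*w*exp(w) + 2*w - 3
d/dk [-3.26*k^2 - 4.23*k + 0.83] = -6.52*k - 4.23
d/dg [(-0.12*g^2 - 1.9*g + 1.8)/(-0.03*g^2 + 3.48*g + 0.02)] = (-0.4746*g^2 + 0.103199999999999*g - 6.302)/(0.0009*g^4 - 0.2088*g^3 + 12.1092*g^2 + 0.1392*g + 0.0004)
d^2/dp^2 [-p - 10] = 0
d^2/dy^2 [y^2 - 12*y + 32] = 2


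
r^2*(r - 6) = r^3 - 6*r^2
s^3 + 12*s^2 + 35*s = s*(s + 5)*(s + 7)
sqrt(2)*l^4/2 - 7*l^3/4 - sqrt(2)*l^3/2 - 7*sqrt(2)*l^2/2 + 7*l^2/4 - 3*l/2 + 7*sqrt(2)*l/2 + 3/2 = (l/2 + sqrt(2)/2)*(l - 1)*(l - 3*sqrt(2))*(sqrt(2)*l + 1/2)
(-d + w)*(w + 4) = -d*w - 4*d + w^2 + 4*w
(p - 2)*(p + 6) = p^2 + 4*p - 12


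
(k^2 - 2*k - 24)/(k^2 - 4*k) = (k^2 - 2*k - 24)/(k*(k - 4))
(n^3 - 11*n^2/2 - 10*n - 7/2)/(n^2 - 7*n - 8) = (2*n^2 - 13*n - 7)/(2*(n - 8))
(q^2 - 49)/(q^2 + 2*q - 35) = (q - 7)/(q - 5)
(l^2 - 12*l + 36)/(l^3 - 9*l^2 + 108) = 1/(l + 3)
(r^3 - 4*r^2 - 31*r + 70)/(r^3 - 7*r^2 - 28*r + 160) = (r^2 - 9*r + 14)/(r^2 - 12*r + 32)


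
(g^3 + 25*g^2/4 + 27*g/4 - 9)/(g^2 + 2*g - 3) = (g^2 + 13*g/4 - 3)/(g - 1)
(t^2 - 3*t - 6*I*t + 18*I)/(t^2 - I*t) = (t^2 - 3*t - 6*I*t + 18*I)/(t*(t - I))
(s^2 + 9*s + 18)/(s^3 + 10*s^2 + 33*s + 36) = (s + 6)/(s^2 + 7*s + 12)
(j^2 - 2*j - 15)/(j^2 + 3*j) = (j - 5)/j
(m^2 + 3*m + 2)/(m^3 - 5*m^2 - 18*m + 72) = (m^2 + 3*m + 2)/(m^3 - 5*m^2 - 18*m + 72)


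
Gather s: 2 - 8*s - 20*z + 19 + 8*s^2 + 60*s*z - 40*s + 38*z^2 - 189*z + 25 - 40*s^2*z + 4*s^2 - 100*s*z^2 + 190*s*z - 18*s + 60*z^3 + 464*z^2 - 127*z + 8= s^2*(12 - 40*z) + s*(-100*z^2 + 250*z - 66) + 60*z^3 + 502*z^2 - 336*z + 54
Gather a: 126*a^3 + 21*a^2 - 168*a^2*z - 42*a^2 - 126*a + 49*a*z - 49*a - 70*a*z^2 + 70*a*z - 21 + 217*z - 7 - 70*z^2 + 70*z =126*a^3 + a^2*(-168*z - 21) + a*(-70*z^2 + 119*z - 175) - 70*z^2 + 287*z - 28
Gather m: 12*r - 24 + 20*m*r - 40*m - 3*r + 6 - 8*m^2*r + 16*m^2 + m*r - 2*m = m^2*(16 - 8*r) + m*(21*r - 42) + 9*r - 18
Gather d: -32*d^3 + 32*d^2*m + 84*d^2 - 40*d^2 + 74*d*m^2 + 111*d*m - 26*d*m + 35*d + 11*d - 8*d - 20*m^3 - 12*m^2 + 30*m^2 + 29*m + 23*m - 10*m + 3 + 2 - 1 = -32*d^3 + d^2*(32*m + 44) + d*(74*m^2 + 85*m + 38) - 20*m^3 + 18*m^2 + 42*m + 4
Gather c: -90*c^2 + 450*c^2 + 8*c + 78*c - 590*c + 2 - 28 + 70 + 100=360*c^2 - 504*c + 144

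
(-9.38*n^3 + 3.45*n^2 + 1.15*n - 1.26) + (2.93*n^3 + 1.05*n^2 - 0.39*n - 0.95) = -6.45*n^3 + 4.5*n^2 + 0.76*n - 2.21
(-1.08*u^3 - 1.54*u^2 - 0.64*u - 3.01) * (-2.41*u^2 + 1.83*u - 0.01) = 2.6028*u^5 + 1.735*u^4 - 1.265*u^3 + 6.0983*u^2 - 5.5019*u + 0.0301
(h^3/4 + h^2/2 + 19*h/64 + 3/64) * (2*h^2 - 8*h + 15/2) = h^5/2 - h^4 - 49*h^3/32 + 47*h^2/32 + 237*h/128 + 45/128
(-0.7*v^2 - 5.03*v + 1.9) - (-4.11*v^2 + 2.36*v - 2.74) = 3.41*v^2 - 7.39*v + 4.64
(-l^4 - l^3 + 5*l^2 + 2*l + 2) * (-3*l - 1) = 3*l^5 + 4*l^4 - 14*l^3 - 11*l^2 - 8*l - 2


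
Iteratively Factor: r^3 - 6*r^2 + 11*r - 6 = (r - 1)*(r^2 - 5*r + 6) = (r - 2)*(r - 1)*(r - 3)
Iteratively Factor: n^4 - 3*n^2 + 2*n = (n - 1)*(n^3 + n^2 - 2*n) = (n - 1)*(n + 2)*(n^2 - n) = n*(n - 1)*(n + 2)*(n - 1)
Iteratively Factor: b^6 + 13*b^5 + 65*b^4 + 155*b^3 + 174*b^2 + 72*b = (b + 3)*(b^5 + 10*b^4 + 35*b^3 + 50*b^2 + 24*b) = (b + 1)*(b + 3)*(b^4 + 9*b^3 + 26*b^2 + 24*b) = b*(b + 1)*(b + 3)*(b^3 + 9*b^2 + 26*b + 24) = b*(b + 1)*(b + 2)*(b + 3)*(b^2 + 7*b + 12) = b*(b + 1)*(b + 2)*(b + 3)^2*(b + 4)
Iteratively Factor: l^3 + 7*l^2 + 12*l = (l)*(l^2 + 7*l + 12) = l*(l + 4)*(l + 3)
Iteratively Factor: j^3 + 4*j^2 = (j + 4)*(j^2) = j*(j + 4)*(j)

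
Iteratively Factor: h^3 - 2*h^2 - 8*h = (h - 4)*(h^2 + 2*h) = (h - 4)*(h + 2)*(h)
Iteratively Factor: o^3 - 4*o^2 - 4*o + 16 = (o - 4)*(o^2 - 4) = (o - 4)*(o + 2)*(o - 2)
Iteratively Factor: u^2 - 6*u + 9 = (u - 3)*(u - 3)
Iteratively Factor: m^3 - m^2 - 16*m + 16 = (m - 1)*(m^2 - 16) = (m - 4)*(m - 1)*(m + 4)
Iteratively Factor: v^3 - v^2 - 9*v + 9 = (v - 3)*(v^2 + 2*v - 3) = (v - 3)*(v + 3)*(v - 1)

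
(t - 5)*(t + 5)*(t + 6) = t^3 + 6*t^2 - 25*t - 150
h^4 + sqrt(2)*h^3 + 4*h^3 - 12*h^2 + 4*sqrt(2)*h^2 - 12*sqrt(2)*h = h*(h - 2)*(h + 6)*(h + sqrt(2))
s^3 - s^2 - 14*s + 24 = (s - 3)*(s - 2)*(s + 4)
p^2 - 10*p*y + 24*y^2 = (p - 6*y)*(p - 4*y)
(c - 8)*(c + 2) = c^2 - 6*c - 16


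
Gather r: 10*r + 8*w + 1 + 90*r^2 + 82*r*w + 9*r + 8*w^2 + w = 90*r^2 + r*(82*w + 19) + 8*w^2 + 9*w + 1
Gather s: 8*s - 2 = 8*s - 2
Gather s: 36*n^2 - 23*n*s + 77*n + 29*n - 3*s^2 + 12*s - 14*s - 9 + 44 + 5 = 36*n^2 + 106*n - 3*s^2 + s*(-23*n - 2) + 40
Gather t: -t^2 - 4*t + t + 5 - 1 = -t^2 - 3*t + 4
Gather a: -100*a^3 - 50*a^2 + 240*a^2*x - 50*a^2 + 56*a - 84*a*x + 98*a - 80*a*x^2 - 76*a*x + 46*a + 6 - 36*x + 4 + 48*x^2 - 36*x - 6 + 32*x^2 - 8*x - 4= -100*a^3 + a^2*(240*x - 100) + a*(-80*x^2 - 160*x + 200) + 80*x^2 - 80*x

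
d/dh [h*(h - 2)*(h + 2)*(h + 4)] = 4*h^3 + 12*h^2 - 8*h - 16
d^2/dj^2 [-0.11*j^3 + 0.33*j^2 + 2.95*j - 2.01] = 0.66 - 0.66*j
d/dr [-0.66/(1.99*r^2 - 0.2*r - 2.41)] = (2.6268*r - 0.132)/(-1.99*r^2 + 0.2*r + 2.41)^2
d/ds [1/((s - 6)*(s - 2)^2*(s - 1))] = (-(s - 6)*(s - 2) - 2*(s - 6)*(s - 1) - (s - 2)*(s - 1))/((s - 6)^2*(s - 2)^3*(s - 1)^2)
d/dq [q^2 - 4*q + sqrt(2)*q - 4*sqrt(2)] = 2*q - 4 + sqrt(2)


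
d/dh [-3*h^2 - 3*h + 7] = -6*h - 3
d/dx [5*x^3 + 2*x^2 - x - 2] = 15*x^2 + 4*x - 1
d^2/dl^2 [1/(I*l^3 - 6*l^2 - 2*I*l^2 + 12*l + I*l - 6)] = (-12*I*l^2 + l*(96 + 8*I) - 24 + 214*I)/(l^7 + l^6*(-4 + 18*I) + l^5*(-102 - 72*I) + l^4*(428 - 108*I) + l^3*(-647 + 792*I) + l^2*(432 - 1278*I) + l*(-108 + 864*I) - 216*I)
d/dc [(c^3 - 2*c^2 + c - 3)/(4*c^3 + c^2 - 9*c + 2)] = (9*c^4 - 26*c^3 + 59*c^2 - 2*c - 25)/(16*c^6 + 8*c^5 - 71*c^4 - 2*c^3 + 85*c^2 - 36*c + 4)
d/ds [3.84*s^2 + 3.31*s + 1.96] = 7.68*s + 3.31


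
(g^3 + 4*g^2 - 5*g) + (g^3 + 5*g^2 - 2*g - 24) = 2*g^3 + 9*g^2 - 7*g - 24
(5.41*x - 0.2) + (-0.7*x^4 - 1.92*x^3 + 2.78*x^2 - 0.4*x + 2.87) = -0.7*x^4 - 1.92*x^3 + 2.78*x^2 + 5.01*x + 2.67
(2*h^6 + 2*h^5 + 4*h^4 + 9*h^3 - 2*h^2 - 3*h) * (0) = 0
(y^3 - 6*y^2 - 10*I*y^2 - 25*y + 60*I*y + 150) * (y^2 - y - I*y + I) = y^5 - 7*y^4 - 11*I*y^4 - 29*y^3 + 77*I*y^3 + 245*y^2 - 41*I*y^2 - 210*y - 175*I*y + 150*I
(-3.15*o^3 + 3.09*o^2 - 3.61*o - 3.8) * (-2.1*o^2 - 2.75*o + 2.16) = 6.615*o^5 + 2.1735*o^4 - 7.7205*o^3 + 24.5819*o^2 + 2.6524*o - 8.208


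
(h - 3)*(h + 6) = h^2 + 3*h - 18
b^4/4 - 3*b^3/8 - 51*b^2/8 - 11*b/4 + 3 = (b/4 + 1)*(b - 6)*(b - 1/2)*(b + 1)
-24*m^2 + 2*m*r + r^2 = (-4*m + r)*(6*m + r)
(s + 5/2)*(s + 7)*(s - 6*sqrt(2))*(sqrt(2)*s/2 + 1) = sqrt(2)*s^4/2 - 5*s^3 + 19*sqrt(2)*s^3/4 - 95*s^2/2 + 11*sqrt(2)*s^2/4 - 175*s/2 - 57*sqrt(2)*s - 105*sqrt(2)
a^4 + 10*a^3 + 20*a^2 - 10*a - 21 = (a - 1)*(a + 1)*(a + 3)*(a + 7)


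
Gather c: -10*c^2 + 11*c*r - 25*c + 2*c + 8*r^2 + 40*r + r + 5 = -10*c^2 + c*(11*r - 23) + 8*r^2 + 41*r + 5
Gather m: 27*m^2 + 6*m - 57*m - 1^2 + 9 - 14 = 27*m^2 - 51*m - 6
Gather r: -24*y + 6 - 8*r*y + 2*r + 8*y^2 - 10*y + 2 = r*(2 - 8*y) + 8*y^2 - 34*y + 8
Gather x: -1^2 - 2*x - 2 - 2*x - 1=-4*x - 4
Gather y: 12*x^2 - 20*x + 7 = 12*x^2 - 20*x + 7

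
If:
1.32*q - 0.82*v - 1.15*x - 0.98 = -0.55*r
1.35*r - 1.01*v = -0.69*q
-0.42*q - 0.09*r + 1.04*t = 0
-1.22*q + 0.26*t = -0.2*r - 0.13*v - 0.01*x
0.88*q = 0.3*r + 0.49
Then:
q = 5.03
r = 13.12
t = 3.17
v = 20.97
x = -3.76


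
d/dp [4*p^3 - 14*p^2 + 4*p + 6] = 12*p^2 - 28*p + 4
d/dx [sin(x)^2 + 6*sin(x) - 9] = 2*(sin(x) + 3)*cos(x)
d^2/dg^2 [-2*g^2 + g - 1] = -4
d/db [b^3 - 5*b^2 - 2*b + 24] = 3*b^2 - 10*b - 2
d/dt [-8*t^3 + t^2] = 2*t*(1 - 12*t)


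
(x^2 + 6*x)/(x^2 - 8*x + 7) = x*(x + 6)/(x^2 - 8*x + 7)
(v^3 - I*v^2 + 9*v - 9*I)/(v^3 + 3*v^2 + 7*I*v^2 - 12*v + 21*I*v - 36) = (v^2 - 4*I*v - 3)/(v^2 + v*(3 + 4*I) + 12*I)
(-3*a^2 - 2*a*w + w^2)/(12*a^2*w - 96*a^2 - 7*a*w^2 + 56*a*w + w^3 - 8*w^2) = (a + w)/(-4*a*w + 32*a + w^2 - 8*w)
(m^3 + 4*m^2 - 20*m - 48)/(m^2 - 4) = (m^2 + 2*m - 24)/(m - 2)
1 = 1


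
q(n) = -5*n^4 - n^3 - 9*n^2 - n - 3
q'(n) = -20*n^3 - 3*n^2 - 18*n - 1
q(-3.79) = -1105.68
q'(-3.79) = 1112.93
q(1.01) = -19.42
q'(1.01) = -42.85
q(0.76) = -11.07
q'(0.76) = -25.19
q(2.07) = -144.31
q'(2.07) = -228.51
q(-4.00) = -1359.00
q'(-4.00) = 1303.00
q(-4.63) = -2389.75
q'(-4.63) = 2003.09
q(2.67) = -342.97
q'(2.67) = -451.13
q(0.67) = -9.02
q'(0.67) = -20.42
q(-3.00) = -459.00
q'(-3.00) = 566.00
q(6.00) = -7029.00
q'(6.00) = -4537.00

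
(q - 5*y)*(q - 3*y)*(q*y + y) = q^3*y - 8*q^2*y^2 + q^2*y + 15*q*y^3 - 8*q*y^2 + 15*y^3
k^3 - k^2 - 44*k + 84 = (k - 6)*(k - 2)*(k + 7)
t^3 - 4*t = t*(t - 2)*(t + 2)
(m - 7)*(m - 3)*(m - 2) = m^3 - 12*m^2 + 41*m - 42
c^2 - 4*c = c*(c - 4)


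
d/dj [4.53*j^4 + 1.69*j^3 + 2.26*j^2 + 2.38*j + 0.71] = 18.12*j^3 + 5.07*j^2 + 4.52*j + 2.38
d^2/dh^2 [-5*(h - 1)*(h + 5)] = -10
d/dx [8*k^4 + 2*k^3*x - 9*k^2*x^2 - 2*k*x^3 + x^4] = 2*k^3 - 18*k^2*x - 6*k*x^2 + 4*x^3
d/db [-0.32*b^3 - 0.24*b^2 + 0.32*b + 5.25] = -0.96*b^2 - 0.48*b + 0.32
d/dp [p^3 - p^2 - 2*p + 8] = 3*p^2 - 2*p - 2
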